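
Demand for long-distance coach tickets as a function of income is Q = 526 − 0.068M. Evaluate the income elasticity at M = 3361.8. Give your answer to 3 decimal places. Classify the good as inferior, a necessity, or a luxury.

At M = 3361.8: Q = 297.398.
dQ/dM = −0.068.
η = (dQ/dM)·(M/Q) = -0.068 × (3361.8/297.398) = -0.769.
Since η < 0, the good is an inferior good.

-0.769 (inferior good)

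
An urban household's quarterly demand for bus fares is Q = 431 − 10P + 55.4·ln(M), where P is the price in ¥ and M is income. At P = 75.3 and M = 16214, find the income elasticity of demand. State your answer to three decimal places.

At P = 75.3, M = 16214: Q = 215.027.
Holding P constant, ∂Q/∂M = 55.4/M = 0.0034168.
η_M = (∂Q/∂M)·(M/Q) = 0.0034168 × (16214/215.027) = 0.258.

0.258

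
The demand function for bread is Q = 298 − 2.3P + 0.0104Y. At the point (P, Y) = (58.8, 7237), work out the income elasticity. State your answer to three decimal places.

At P = 58.8, Y = 7237: Q = 238.025.
Holding P constant, ∂Q/∂Y = 0.0104.
η_Y = (∂Q/∂Y)·(Y/Q) = 0.0104 × (7237/238.025) = 0.316.

0.316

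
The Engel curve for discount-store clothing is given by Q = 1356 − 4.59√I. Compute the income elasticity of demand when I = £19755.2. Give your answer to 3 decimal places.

-0.454

At I = 19755.2: Q = 710.861.
dQ/dI = -4.59/(2√I) = -0.0163283 at this income.
η = (dQ/dI)·(I/Q) = -0.0163283 × (19755.2/710.861) = -0.454.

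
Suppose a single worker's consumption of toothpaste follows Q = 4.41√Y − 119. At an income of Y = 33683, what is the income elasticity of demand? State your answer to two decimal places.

At Y = 33683: Q = 690.364.
dQ/dY = 4.41/(2√Y) = 0.0120144 at this income.
η = (dQ/dY)·(Y/Q) = 0.0120144 × (33683/690.364) = 0.59.

0.59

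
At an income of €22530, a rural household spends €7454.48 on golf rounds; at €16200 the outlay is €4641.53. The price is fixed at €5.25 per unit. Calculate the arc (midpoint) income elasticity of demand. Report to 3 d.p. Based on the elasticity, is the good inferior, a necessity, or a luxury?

1.423 (luxury)

With a constant price, Q₁ = 7454.48/5.25 = 1419.901 and Q₂ = 4641.53/5.25 = 884.101 (equivalently, work directly with expenditure since P cancels).
Midpoint %ΔQ = (4641.53 − 7454.48)/6048.00 = -0.46510; midpoint %ΔI = (16200 − 22530)/19365 = -0.32688.
η = -0.46510 / -0.32688 = 1.423.
η > 1 ⇒ luxury.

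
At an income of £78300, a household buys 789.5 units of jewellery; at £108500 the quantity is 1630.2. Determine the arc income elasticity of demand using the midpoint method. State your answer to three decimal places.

2.149

ΔQ = 1630.2 − 789.5 = 840.7; midpoint Q̄ = (789.5 + 1630.2)/2 = 1209.85.
ΔI = 108500 − 78300 = 30200; midpoint Ī = (78300 + 108500)/2 = 93400.
η = (ΔQ/Q̄) ÷ (ΔI/Ī) = (840.7/1209.85) ÷ (30200/93400) = 2.149.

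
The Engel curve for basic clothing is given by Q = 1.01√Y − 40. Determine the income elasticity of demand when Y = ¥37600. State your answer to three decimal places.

0.628

At Y = 37600: Q = 155.846.
dQ/dY = 1.01/(2√Y) = 0.00260434 at this income.
η = (dQ/dY)·(Y/Q) = 0.00260434 × (37600/155.846) = 0.628.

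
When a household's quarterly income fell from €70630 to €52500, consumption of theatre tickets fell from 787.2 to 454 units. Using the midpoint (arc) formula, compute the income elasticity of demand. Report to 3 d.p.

1.823

ΔQ = 454 − 787.2 = -333.2; midpoint Q̄ = (787.2 + 454)/2 = 620.6.
ΔI = 52500 − 70630 = -18130; midpoint Ī = (70630 + 52500)/2 = 61565.
η = (ΔQ/Q̄) ÷ (ΔI/Ī) = (-333.2/620.6) ÷ (-18130/61565) = 1.823.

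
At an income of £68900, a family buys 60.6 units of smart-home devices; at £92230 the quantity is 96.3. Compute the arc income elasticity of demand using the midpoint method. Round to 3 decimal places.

ΔQ = 96.3 − 60.6 = 35.7; midpoint Q̄ = (60.6 + 96.3)/2 = 78.45.
ΔI = 92230 − 68900 = 23330; midpoint Ī = (68900 + 92230)/2 = 80565.
η = (ΔQ/Q̄) ÷ (ΔI/Ī) = (35.7/78.45) ÷ (23330/80565) = 1.571.

1.571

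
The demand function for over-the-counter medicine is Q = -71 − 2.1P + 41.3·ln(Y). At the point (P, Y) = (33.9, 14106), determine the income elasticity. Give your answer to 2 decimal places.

At P = 33.9, Y = 14106: Q = 252.405.
Holding P constant, ∂Q/∂Y = 41.3/Y = 0.00292783.
η_Y = (∂Q/∂Y)·(Y/Q) = 0.00292783 × (14106/252.405) = 0.16.

0.16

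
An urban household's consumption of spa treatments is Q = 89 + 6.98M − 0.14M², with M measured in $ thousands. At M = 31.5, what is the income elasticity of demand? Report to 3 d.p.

-0.341

At M = 31.5: Q = 169.9550.
dQ/dM = 6.98 − 0.28M = -1.84000.
η = (dQ/dM)·(M/Q) = -1.84000 × (31.5/169.9550) = -0.341.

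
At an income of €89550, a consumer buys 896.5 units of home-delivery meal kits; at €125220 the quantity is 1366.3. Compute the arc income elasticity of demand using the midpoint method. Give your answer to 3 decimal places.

ΔQ = 1366.3 − 896.5 = 469.8; midpoint Q̄ = (896.5 + 1366.3)/2 = 1131.4.
ΔI = 125220 − 89550 = 35670; midpoint Ī = (89550 + 125220)/2 = 107385.
η = (ΔQ/Q̄) ÷ (ΔI/Ī) = (469.8/1131.4) ÷ (35670/107385) = 1.250.

1.250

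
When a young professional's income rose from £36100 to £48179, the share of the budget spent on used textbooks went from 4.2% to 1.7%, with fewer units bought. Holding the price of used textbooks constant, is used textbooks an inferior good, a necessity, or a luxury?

inferior good

Quantity demanded falls as income rises, so η < 0.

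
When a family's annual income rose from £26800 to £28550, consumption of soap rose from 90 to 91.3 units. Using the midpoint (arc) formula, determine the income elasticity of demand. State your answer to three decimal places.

0.227

ΔQ = 91.3 − 90 = 1.3; midpoint Q̄ = (90 + 91.3)/2 = 90.65.
ΔI = 28550 − 26800 = 1750; midpoint Ī = (26800 + 28550)/2 = 27675.
η = (ΔQ/Q̄) ÷ (ΔI/Ī) = (1.3/90.65) ÷ (1750/27675) = 0.227.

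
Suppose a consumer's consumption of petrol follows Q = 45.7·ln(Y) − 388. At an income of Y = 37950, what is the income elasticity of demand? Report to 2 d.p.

0.49

At Y = 37950: Q = 93.862.
dQ/dY = 45.7/Y = 0.00120422 at this income.
η = (dQ/dY)·(Y/Q) = 0.00120422 × (37950/93.862) = 0.49.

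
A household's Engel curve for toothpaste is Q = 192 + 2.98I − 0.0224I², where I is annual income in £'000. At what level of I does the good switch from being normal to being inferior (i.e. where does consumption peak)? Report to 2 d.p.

66.52

dQ/dI = 2.98 − 0.0448I.
The good is inferior where dQ/dI < 0. Setting dQ/dI = 0 gives I = 2.98 / 0.0448 = 66.52.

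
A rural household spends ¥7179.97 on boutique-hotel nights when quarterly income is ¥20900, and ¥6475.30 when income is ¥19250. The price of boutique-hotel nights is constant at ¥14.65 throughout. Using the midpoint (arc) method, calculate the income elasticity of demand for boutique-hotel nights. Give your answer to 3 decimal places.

1.256

With a constant price, Q₁ = 7179.97/14.65 = 490.100 and Q₂ = 6475.30/14.65 = 442.000 (equivalently, work directly with expenditure since P cancels).
Midpoint %ΔQ = (6475.30 − 7179.97)/6827.64 = -0.10321; midpoint %ΔI = (19250 − 20900)/20075 = -0.08219.
η = -0.10321 / -0.08219 = 1.256.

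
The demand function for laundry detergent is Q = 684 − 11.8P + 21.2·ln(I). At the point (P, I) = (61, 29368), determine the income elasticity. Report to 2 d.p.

0.12

At P = 61, I = 29368: Q = 182.298.
Holding P constant, ∂Q/∂I = 21.2/I = 0.000721874.
η_I = (∂Q/∂I)·(I/Q) = 0.000721874 × (29368/182.298) = 0.12.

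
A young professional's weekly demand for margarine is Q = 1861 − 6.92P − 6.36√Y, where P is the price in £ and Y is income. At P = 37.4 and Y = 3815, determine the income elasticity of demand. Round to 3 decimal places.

-0.162

At P = 37.4, Y = 3815: Q = 1209.362.
Holding P constant, ∂Q/∂Y = -6.36/(2√Y) = -0.0514849.
η_Y = (∂Q/∂Y)·(Y/Q) = -0.0514849 × (3815/1209.362) = -0.162.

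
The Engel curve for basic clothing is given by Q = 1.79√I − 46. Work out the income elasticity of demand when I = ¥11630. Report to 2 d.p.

At I = 11630: Q = 147.038.
dQ/dI = 1.79/(2√I) = 0.00829914 at this income.
η = (dQ/dI)·(I/Q) = 0.00829914 × (11630/147.038) = 0.66.

0.66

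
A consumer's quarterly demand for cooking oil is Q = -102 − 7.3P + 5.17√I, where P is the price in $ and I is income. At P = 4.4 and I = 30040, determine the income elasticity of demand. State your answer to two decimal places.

0.59

At P = 4.4, I = 30040: Q = 761.947.
Holding P constant, ∂Q/∂I = 5.17/(2√I) = 0.0149146.
η_I = (∂Q/∂I)·(I/Q) = 0.0149146 × (30040/761.947) = 0.59.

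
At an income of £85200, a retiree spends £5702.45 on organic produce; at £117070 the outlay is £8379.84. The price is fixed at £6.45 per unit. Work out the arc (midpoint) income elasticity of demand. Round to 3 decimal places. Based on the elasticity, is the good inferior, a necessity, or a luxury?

1.207 (luxury)

With a constant price, Q₁ = 5702.45/6.45 = 884.101 and Q₂ = 8379.84/6.45 = 1299.200 (equivalently, work directly with expenditure since P cancels).
Midpoint %ΔQ = (8379.84 − 5702.45)/7041.15 = 0.38025; midpoint %ΔI = (117070 − 85200)/101135 = 0.31512.
η = 0.38025 / 0.31512 = 1.207.
η > 1 ⇒ luxury.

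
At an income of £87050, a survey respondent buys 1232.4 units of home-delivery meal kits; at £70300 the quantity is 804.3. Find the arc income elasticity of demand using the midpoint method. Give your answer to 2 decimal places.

ΔQ = 804.3 − 1232.4 = -428.1; midpoint Q̄ = (1232.4 + 804.3)/2 = 1018.35.
ΔI = 70300 − 87050 = -16750; midpoint Ī = (87050 + 70300)/2 = 78675.
η = (ΔQ/Q̄) ÷ (ΔI/Ī) = (-428.1/1018.35) ÷ (-16750/78675) = 1.97.

1.97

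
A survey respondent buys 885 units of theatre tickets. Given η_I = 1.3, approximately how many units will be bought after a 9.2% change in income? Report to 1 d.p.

%ΔQ ≈ η × %ΔI = 1.3 × 9.2% = 11.96%.
New Q ≈ 885 × (1 + 0.1196) = 990.8.

990.8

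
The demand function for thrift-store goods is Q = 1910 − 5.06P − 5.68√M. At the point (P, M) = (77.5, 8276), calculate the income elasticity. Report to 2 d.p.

-0.26

At P = 77.5, M = 8276: Q = 1001.126.
Holding P constant, ∂Q/∂M = -5.68/(2√M) = -0.0312182.
η_M = (∂Q/∂M)·(M/Q) = -0.0312182 × (8276/1001.126) = -0.26.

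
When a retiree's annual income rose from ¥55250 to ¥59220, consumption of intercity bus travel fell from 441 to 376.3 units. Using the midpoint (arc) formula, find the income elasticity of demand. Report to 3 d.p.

-2.283

ΔQ = 376.3 − 441 = -64.7; midpoint Q̄ = (441 + 376.3)/2 = 408.65.
ΔI = 59220 − 55250 = 3970; midpoint Ī = (55250 + 59220)/2 = 57235.
η = (ΔQ/Q̄) ÷ (ΔI/Ī) = (-64.7/408.65) ÷ (3970/57235) = -2.283.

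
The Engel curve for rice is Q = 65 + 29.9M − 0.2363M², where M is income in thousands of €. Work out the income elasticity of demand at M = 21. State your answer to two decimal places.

0.71

At M = 21: Q = 588.6917.
dQ/dM = 29.9 − 0.4726M = 19.97540.
η = (dQ/dM)·(M/Q) = 19.97540 × (21/588.6917) = 0.71.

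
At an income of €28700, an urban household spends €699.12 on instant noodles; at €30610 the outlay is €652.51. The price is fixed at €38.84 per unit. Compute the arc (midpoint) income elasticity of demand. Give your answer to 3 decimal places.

With a constant price, Q₁ = 699.12/38.84 = 18.000 and Q₂ = 652.51/38.84 = 16.800 (equivalently, work directly with expenditure since P cancels).
Midpoint %ΔQ = (652.51 − 699.12)/675.82 = -0.06897; midpoint %ΔI = (30610 − 28700)/29655 = 0.06441.
η = -0.06897 / 0.06441 = -1.071.

-1.071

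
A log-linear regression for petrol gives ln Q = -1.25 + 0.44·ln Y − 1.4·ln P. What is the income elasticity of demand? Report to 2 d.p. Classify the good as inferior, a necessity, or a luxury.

0.44 (necessity)

In a log-linear demand, the coefficient on ln Y is the income elasticity.
So η = 0.44.
0 < η < 1 ⇒ necessity.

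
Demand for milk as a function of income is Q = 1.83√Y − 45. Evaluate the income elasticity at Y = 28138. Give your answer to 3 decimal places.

0.586

At Y = 28138: Q = 261.971.
dQ/dY = 1.83/(2√Y) = 0.00545475 at this income.
η = (dQ/dY)·(Y/Q) = 0.00545475 × (28138/261.971) = 0.586.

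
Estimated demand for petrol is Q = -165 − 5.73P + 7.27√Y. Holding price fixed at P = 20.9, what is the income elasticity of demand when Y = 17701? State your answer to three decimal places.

0.709

At P = 20.9, Y = 17701: Q = 682.481.
Holding P constant, ∂Q/∂Y = 7.27/(2√Y) = 0.0273216.
η_Y = (∂Q/∂Y)·(Y/Q) = 0.0273216 × (17701/682.481) = 0.709.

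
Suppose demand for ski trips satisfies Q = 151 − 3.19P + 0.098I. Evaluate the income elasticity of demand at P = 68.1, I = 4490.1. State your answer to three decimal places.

At P = 68.1, I = 4490.1: Q = 373.791.
Holding P constant, ∂Q/∂I = 0.098.
η_I = (∂Q/∂I)·(I/Q) = 0.098 × (4490.1/373.791) = 1.177.

1.177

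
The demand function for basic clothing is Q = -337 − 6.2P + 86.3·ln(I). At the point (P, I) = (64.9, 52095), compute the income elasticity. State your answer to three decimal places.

0.436

At P = 64.9, I = 52095: Q = 197.909.
Holding P constant, ∂Q/∂I = 86.3/I = 0.00165659.
η_I = (∂Q/∂I)·(I/Q) = 0.00165659 × (52095/197.909) = 0.436.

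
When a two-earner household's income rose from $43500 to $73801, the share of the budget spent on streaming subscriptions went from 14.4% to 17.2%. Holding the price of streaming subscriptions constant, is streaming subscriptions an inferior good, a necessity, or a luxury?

luxury

The budget share rises as income rises, so η > 1.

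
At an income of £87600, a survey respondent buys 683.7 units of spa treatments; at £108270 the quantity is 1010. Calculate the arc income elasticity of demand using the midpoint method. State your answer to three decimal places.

1.826

ΔQ = 1010 − 683.7 = 326.3; midpoint Q̄ = (683.7 + 1010)/2 = 846.85.
ΔI = 108270 − 87600 = 20670; midpoint Ī = (87600 + 108270)/2 = 97935.
η = (ΔQ/Q̄) ÷ (ΔI/Ī) = (326.3/846.85) ÷ (20670/97935) = 1.826.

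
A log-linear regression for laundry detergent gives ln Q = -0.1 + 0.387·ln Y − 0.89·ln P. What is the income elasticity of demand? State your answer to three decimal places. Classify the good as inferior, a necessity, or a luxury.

In a log-linear demand, the coefficient on ln Y is the income elasticity.
So η = 0.387.
0 < η < 1 ⇒ necessity.

0.387 (necessity)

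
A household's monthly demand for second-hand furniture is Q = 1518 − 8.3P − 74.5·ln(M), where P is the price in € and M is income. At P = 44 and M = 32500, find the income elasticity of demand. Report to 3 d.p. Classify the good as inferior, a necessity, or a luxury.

At P = 44, M = 32500: Q = 378.820.
Holding P constant, ∂Q/∂M = -74.5/M = -0.00229231.
η_M = (∂Q/∂M)·(M/Q) = -0.00229231 × (32500/378.820) = -0.197.
Since η < 0, this is an inferior good.

-0.197 (inferior good)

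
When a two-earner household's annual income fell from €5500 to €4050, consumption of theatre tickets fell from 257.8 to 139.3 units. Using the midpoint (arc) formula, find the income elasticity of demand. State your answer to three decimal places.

ΔQ = 139.3 − 257.8 = -118.5; midpoint Q̄ = (257.8 + 139.3)/2 = 198.55.
ΔI = 4050 − 5500 = -1450; midpoint Ī = (5500 + 4050)/2 = 4775.
η = (ΔQ/Q̄) ÷ (ΔI/Ī) = (-118.5/198.55) ÷ (-1450/4775) = 1.965.

1.965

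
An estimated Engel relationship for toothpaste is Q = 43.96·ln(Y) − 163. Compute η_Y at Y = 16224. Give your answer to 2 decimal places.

0.17

At Y = 16224: Q = 263.159.
dQ/dY = 43.96/Y = 0.00270957 at this income.
η = (dQ/dY)·(Y/Q) = 0.00270957 × (16224/263.159) = 0.17.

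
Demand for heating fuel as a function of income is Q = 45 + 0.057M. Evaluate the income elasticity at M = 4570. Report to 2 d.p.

0.85

At M = 4570: Q = 305.490.
dQ/dM = 0.057.
η = (dQ/dM)·(M/Q) = 0.057 × (4570/305.490) = 0.85.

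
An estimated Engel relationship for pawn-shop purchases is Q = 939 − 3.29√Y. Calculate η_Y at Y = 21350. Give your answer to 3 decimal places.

At Y = 21350: Q = 458.277.
dQ/dY = -3.29/(2√Y) = -0.0112581 at this income.
η = (dQ/dY)·(Y/Q) = -0.0112581 × (21350/458.277) = -0.524.

-0.524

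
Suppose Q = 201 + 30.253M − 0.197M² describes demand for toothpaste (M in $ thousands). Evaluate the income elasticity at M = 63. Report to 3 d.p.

0.258

At M = 63: Q = 1325.0460.
dQ/dM = 30.253 − 0.394M = 5.43100.
η = (dQ/dM)·(M/Q) = 5.43100 × (63/1325.0460) = 0.258.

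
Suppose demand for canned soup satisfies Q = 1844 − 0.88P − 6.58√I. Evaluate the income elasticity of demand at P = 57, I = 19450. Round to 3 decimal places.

-0.524

At P = 57, I = 19450: Q = 876.172.
Holding P constant, ∂Q/∂I = -6.58/(2√I) = -0.0235904.
η_I = (∂Q/∂I)·(I/Q) = -0.0235904 × (19450/876.172) = -0.524.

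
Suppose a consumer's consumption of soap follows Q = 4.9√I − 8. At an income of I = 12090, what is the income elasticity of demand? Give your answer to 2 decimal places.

At I = 12090: Q = 530.777.
dQ/dI = 4.9/(2√I) = 0.0222819 at this income.
η = (dQ/dI)·(I/Q) = 0.0222819 × (12090/530.777) = 0.51.

0.51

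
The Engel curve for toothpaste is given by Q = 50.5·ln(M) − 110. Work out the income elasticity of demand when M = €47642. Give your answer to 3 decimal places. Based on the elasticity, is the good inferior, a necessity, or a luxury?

At M = 47642: Q = 433.959.
dQ/dM = 50.5/M = 0.00105999 at this income.
η = (dQ/dM)·(M/Q) = 0.00105999 × (47642/433.959) = 0.116.
Since 0 < η < 1, the good is a necessity.

0.116 (necessity)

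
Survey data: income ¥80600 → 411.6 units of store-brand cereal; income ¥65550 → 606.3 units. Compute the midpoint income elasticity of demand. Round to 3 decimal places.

-1.857

ΔQ = 606.3 − 411.6 = 194.7; midpoint Q̄ = (411.6 + 606.3)/2 = 508.95.
ΔI = 65550 − 80600 = -15050; midpoint Ī = (80600 + 65550)/2 = 73075.
η = (ΔQ/Q̄) ÷ (ΔI/Ī) = (194.7/508.95) ÷ (-15050/73075) = -1.857.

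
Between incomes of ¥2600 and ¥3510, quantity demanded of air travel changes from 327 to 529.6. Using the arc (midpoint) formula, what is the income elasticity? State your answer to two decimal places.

1.59

ΔQ = 529.6 − 327 = 202.6; midpoint Q̄ = (327 + 529.6)/2 = 428.3.
ΔI = 3510 − 2600 = 910; midpoint Ī = (2600 + 3510)/2 = 3055.
η = (ΔQ/Q̄) ÷ (ΔI/Ī) = (202.6/428.3) ÷ (910/3055) = 1.59.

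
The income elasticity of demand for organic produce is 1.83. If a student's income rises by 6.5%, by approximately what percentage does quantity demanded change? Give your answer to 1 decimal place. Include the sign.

11.9%

%ΔQ ≈ η × %ΔI = 1.83 × 6.5% = 11.9%.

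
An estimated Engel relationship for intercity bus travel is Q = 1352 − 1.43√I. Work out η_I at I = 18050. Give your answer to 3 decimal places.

-0.083

At I = 18050: Q = 1159.879.
dQ/dI = -1.43/(2√I) = -0.00532191 at this income.
η = (dQ/dI)·(I/Q) = -0.00532191 × (18050/1159.879) = -0.083.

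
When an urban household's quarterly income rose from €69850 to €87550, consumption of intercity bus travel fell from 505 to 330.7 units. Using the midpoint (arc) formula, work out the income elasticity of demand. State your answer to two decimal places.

-1.85

ΔQ = 330.7 − 505 = -174.3; midpoint Q̄ = (505 + 330.7)/2 = 417.85.
ΔI = 87550 − 69850 = 17700; midpoint Ī = (69850 + 87550)/2 = 78700.
η = (ΔQ/Q̄) ÷ (ΔI/Ī) = (-174.3/417.85) ÷ (17700/78700) = -1.85.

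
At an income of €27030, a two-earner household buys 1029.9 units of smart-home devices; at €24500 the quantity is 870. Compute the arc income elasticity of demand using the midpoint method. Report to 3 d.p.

ΔQ = 870 − 1029.9 = -159.9; midpoint Q̄ = (1029.9 + 870)/2 = 949.95.
ΔI = 24500 − 27030 = -2530; midpoint Ī = (27030 + 24500)/2 = 25765.
η = (ΔQ/Q̄) ÷ (ΔI/Ī) = (-159.9/949.95) ÷ (-2530/25765) = 1.714.

1.714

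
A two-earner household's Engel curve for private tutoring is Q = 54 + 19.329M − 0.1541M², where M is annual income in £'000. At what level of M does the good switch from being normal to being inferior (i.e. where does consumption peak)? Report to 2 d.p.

62.72

dQ/dM = 19.329 − 0.3082M.
The good is inferior where dQ/dM < 0. Setting dQ/dM = 0 gives M = 19.329 / 0.3082 = 62.72.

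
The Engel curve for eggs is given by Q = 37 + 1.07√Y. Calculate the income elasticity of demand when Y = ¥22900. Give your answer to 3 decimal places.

0.407

At Y = 22900: Q = 198.920.
dQ/dY = 1.07/(2√Y) = 0.00353538 at this income.
η = (dQ/dY)·(Y/Q) = 0.00353538 × (22900/198.920) = 0.407.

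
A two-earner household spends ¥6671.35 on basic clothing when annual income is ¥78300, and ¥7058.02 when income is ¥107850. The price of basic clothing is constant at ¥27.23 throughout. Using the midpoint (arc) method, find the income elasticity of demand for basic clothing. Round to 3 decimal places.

With a constant price, Q₁ = 6671.35/27.23 = 245.000 and Q₂ = 7058.02/27.23 = 259.200 (equivalently, work directly with expenditure since P cancels).
Midpoint %ΔQ = (7058.02 − 6671.35)/6864.69 = 0.05633; midpoint %ΔI = (107850 − 78300)/93075 = 0.31749.
η = 0.05633 / 0.31749 = 0.177.

0.177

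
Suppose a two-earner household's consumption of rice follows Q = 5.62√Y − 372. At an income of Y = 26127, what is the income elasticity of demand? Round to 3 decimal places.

At Y = 26127: Q = 536.408.
dQ/dY = 5.62/(2√Y) = 0.0173845 at this income.
η = (dQ/dY)·(Y/Q) = 0.0173845 × (26127/536.408) = 0.847.

0.847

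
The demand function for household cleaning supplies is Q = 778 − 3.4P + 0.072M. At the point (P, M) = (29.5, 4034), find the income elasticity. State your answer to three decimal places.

0.300

At P = 29.5, M = 4034: Q = 968.148.
Holding P constant, ∂Q/∂M = 0.072.
η_M = (∂Q/∂M)·(M/Q) = 0.072 × (4034/968.148) = 0.300.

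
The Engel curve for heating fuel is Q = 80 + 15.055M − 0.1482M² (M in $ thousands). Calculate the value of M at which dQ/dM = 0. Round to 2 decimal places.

50.79

dQ/dM = 15.055 − 0.2964M.
The good is inferior where dQ/dM < 0. Setting dQ/dM = 0 gives M = 15.055 / 0.2964 = 50.79.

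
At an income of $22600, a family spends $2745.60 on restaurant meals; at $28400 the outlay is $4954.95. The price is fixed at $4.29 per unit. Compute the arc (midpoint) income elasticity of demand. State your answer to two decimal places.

With a constant price, Q₁ = 2745.60/4.29 = 640.000 and Q₂ = 4954.95/4.29 = 1155.000 (equivalently, work directly with expenditure since P cancels).
Midpoint %ΔQ = (4954.95 − 2745.60)/3850.27 = 0.57382; midpoint %ΔI = (28400 − 22600)/25500 = 0.22745.
η = 0.57382 / 0.22745 = 2.52.

2.52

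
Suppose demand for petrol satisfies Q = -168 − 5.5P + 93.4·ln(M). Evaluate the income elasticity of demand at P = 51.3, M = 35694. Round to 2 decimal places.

At P = 51.3, M = 35694: Q = 528.938.
Holding P constant, ∂Q/∂M = 93.4/M = 0.00261669.
η_M = (∂Q/∂M)·(M/Q) = 0.00261669 × (35694/528.938) = 0.18.

0.18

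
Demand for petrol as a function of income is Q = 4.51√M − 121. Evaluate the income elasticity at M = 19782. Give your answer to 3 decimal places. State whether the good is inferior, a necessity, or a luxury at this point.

0.618 (necessity)

At M = 19782: Q = 513.325.
dQ/dM = 4.51/(2√M) = 0.0160329 at this income.
η = (dQ/dM)·(M/Q) = 0.0160329 × (19782/513.325) = 0.618.
Since 0 < η < 1, the good is a necessity.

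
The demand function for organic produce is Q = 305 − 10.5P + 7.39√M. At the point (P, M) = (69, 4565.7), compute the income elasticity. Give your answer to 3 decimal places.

At P = 69, M = 4565.7: Q = 79.842.
Holding P constant, ∂Q/∂M = 7.39/(2√M) = 0.0546841.
η_M = (∂Q/∂M)·(M/Q) = 0.0546841 × (4565.7/79.842) = 3.127.

3.127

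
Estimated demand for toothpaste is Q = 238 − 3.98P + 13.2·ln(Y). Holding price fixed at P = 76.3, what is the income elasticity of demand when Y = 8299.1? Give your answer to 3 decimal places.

At P = 76.3, Y = 8299.1: Q = 53.442.
Holding P constant, ∂Q/∂Y = 13.2/Y = 0.00159053.
η_Y = (∂Q/∂Y)·(Y/Q) = 0.00159053 × (8299.1/53.442) = 0.247.

0.247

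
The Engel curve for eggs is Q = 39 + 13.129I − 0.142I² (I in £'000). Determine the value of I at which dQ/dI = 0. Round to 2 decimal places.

dQ/dI = 13.129 − 0.284I.
The good is inferior where dQ/dI < 0. Setting dQ/dI = 0 gives I = 13.129 / 0.284 = 46.23.

46.23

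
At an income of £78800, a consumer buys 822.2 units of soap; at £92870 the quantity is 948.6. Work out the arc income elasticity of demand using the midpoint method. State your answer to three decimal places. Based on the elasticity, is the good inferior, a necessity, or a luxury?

ΔQ = 948.6 − 822.2 = 126.4; midpoint Q̄ = (822.2 + 948.6)/2 = 885.4.
ΔI = 92870 − 78800 = 14070; midpoint Ī = (78800 + 92870)/2 = 85835.
η = (ΔQ/Q̄) ÷ (ΔI/Ī) = (126.4/885.4) ÷ (14070/85835) = 0.871.
0 < η < 1 ⇒ necessity.

0.871 (necessity)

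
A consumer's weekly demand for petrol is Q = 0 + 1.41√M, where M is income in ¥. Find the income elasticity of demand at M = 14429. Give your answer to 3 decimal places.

At M = 14429: Q = 169.370.
dQ/dM = 1.41/(2√M) = 0.00586909 at this income.
η = (dQ/dM)·(M/Q) = 0.00586909 × (14429/169.370) = 0.500.

0.500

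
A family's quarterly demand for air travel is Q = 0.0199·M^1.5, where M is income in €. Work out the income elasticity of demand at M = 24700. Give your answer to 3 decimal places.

1.500

For Q = A·M^β the income elasticity is constant and equal to β.
Here β = 1.5, so η = 1.500.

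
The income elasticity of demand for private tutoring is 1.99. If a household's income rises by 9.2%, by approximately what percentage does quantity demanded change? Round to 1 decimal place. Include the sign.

%ΔQ ≈ η × %ΔI = 1.99 × 9.2% = 18.3%.

18.3%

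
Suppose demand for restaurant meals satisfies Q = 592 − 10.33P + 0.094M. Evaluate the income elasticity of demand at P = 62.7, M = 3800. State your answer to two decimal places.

1.18

At P = 62.7, M = 3800: Q = 301.509.
Holding P constant, ∂Q/∂M = 0.094.
η_M = (∂Q/∂M)·(M/Q) = 0.094 × (3800/301.509) = 1.18.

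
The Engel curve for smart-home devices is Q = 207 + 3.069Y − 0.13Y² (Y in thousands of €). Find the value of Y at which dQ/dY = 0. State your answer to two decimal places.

dQ/dY = 3.069 − 0.26Y.
The good is inferior where dQ/dY < 0. Setting dQ/dY = 0 gives Y = 3.069 / 0.26 = 11.80.

11.80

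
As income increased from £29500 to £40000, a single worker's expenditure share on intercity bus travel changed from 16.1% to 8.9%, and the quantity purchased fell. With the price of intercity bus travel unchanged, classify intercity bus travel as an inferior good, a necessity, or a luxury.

inferior good

Quantity demanded falls as income rises, so η < 0.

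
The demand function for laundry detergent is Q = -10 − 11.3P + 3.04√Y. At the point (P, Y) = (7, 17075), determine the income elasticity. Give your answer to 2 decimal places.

At P = 7, Y = 17075: Q = 308.141.
Holding P constant, ∂Q/∂Y = 3.04/(2√Y) = 0.0116322.
η_Y = (∂Q/∂Y)·(Y/Q) = 0.0116322 × (17075/308.141) = 0.64.

0.64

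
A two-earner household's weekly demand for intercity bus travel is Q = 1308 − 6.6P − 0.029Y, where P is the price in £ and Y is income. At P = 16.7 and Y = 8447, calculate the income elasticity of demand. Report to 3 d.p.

-0.257

At P = 16.7, Y = 8447: Q = 952.817.
Holding P constant, ∂Q/∂Y = −0.029.
η_Y = (∂Q/∂Y)·(Y/Q) = -0.029 × (8447/952.817) = -0.257.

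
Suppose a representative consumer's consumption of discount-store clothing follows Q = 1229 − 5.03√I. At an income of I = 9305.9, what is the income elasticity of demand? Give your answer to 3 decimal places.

At I = 9305.9: Q = 743.771.
dQ/dI = -5.03/(2√I) = -0.0260711 at this income.
η = (dQ/dI)·(I/Q) = -0.0260711 × (9305.9/743.771) = -0.326.

-0.326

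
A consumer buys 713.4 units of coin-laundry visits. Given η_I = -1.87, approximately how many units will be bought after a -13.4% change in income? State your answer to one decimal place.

892.2

%ΔQ ≈ η × %ΔI = -1.87 × (-13.4%) = 25.058%.
New Q ≈ 713.4 × (1 + 0.25058) = 892.2.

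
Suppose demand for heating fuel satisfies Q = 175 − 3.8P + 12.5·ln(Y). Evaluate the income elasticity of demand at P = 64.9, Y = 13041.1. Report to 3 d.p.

0.267

At P = 64.9, Y = 13041.1: Q = 46.828.
Holding P constant, ∂Q/∂Y = 12.5/Y = 0.000958508.
η_Y = (∂Q/∂Y)·(Y/Q) = 0.000958508 × (13041.1/46.828) = 0.267.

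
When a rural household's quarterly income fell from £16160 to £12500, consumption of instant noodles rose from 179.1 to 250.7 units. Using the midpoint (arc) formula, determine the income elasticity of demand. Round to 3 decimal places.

ΔQ = 250.7 − 179.1 = 71.6; midpoint Q̄ = (179.1 + 250.7)/2 = 214.9.
ΔI = 12500 − 16160 = -3660; midpoint Ī = (16160 + 12500)/2 = 14330.
η = (ΔQ/Q̄) ÷ (ΔI/Ī) = (71.6/214.9) ÷ (-3660/14330) = -1.304.

-1.304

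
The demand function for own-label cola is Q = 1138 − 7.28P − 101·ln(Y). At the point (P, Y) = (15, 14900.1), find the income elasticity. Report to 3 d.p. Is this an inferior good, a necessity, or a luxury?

At P = 15, Y = 14900.1: Q = 58.279.
Holding P constant, ∂Q/∂Y = -101/Y = -0.00677848.
η_Y = (∂Q/∂Y)·(Y/Q) = -0.00677848 × (14900.1/58.279) = -1.733.
Since η < 0, this is an inferior good.

-1.733 (inferior good)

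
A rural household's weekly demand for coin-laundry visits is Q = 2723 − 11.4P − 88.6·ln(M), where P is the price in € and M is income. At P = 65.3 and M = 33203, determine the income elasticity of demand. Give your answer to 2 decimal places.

-0.08

At P = 65.3, M = 33203: Q = 1056.219.
Holding P constant, ∂Q/∂M = -88.6/M = -0.00266843.
η_M = (∂Q/∂M)·(M/Q) = -0.00266843 × (33203/1056.219) = -0.08.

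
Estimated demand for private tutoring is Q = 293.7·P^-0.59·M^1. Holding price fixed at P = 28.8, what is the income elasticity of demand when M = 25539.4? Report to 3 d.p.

For a multiplicative demand Q = A·P^α·M^β, the income elasticity is β everywhere.
Here β = 1, so η = 1.000.

1.000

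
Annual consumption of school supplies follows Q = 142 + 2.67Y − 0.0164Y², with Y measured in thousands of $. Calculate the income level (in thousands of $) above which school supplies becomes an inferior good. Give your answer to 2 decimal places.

dQ/dY = 2.67 − 0.0328Y.
The good is inferior where dQ/dY < 0. Setting dQ/dY = 0 gives Y = 2.67 / 0.0328 = 81.40.

81.40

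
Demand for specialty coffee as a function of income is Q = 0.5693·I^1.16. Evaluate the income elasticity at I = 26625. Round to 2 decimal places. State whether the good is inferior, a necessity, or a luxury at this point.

For Q = A·I^β the income elasticity is constant and equal to β.
Here β = 1.16, so η = 1.16.
Since η > 1, the good is a luxury.

1.16 (luxury)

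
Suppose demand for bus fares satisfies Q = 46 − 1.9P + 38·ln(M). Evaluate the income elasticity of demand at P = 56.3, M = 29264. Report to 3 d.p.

0.115

At P = 56.3, M = 29264: Q = 329.826.
Holding P constant, ∂Q/∂M = 38/M = 0.00129852.
η_M = (∂Q/∂M)·(M/Q) = 0.00129852 × (29264/329.826) = 0.115.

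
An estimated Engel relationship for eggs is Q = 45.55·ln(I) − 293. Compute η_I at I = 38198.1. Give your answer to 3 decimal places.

At I = 38198.1: Q = 187.577.
dQ/dI = 45.55/I = 0.00119247 at this income.
η = (dQ/dI)·(I/Q) = 0.00119247 × (38198.1/187.577) = 0.243.

0.243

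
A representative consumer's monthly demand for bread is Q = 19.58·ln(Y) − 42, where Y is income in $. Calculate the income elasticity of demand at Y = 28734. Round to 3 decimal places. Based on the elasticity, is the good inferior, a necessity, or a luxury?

At Y = 28734: Q = 159.005.
dQ/dY = 19.58/Y = 0.000681423 at this income.
η = (dQ/dY)·(Y/Q) = 0.000681423 × (28734/159.005) = 0.123.
Since 0 < η < 1, the good is a necessity.

0.123 (necessity)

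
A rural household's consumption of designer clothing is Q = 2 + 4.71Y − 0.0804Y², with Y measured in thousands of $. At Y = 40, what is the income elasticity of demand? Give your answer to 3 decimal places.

At Y = 40: Q = 61.7600.
dQ/dY = 4.71 − 0.1608Y = -1.72200.
η = (dQ/dY)·(Y/Q) = -1.72200 × (40/61.7600) = -1.115.

-1.115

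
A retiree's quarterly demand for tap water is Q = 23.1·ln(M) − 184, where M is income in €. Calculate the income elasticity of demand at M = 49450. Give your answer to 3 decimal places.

At M = 49450: Q = 65.681.
dQ/dM = 23.1/M = 0.000467139 at this income.
η = (dQ/dM)·(M/Q) = 0.000467139 × (49450/65.681) = 0.352.

0.352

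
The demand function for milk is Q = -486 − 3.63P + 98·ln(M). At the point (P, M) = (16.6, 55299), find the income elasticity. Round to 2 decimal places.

0.19

At P = 16.6, M = 55299: Q = 523.952.
Holding P constant, ∂Q/∂M = 98/M = 0.00177218.
η_M = (∂Q/∂M)·(M/Q) = 0.00177218 × (55299/523.952) = 0.19.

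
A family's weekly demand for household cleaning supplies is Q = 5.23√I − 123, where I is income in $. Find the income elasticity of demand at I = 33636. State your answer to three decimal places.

0.574

At I = 33636: Q = 836.188.
dQ/dI = 5.23/(2√I) = 0.0142584 at this income.
η = (dQ/dI)·(I/Q) = 0.0142584 × (33636/836.188) = 0.574.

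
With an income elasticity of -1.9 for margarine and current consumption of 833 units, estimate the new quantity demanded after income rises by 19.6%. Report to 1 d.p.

%ΔQ ≈ η × %ΔI = -1.9 × 19.6% = -37.24%.
New Q ≈ 833 × (1 − 0.3724) = 522.8.

522.8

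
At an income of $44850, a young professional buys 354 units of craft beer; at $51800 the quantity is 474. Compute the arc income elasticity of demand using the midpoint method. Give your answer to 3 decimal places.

2.015

ΔQ = 474 − 354 = 120; midpoint Q̄ = (354 + 474)/2 = 414.
ΔI = 51800 − 44850 = 6950; midpoint Ī = (44850 + 51800)/2 = 48325.
η = (ΔQ/Q̄) ÷ (ΔI/Ī) = (120/414) ÷ (6950/48325) = 2.015.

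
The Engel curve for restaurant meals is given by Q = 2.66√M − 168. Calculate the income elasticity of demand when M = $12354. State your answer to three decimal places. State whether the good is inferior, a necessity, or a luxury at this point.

At M = 12354: Q = 127.655.
dQ/dM = 2.66/(2√M) = 0.011966 at this income.
η = (dQ/dM)·(M/Q) = 0.011966 × (12354/127.655) = 1.158.
Since η > 1, the good is a luxury.

1.158 (luxury)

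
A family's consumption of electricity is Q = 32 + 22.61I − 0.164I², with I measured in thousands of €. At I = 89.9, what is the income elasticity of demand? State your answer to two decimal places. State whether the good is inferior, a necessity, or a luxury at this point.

At I = 89.9: Q = 739.1894.
dQ/dI = 22.61 − 0.328I = -6.87720.
η = (dQ/dI)·(I/Q) = -6.87720 × (89.9/739.1894) = -0.84.
η < 0 ⇒ inferior good.

-0.84 (inferior good)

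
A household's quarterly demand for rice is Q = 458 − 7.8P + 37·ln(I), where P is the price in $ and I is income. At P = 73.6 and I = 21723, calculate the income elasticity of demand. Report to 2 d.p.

0.15

At P = 73.6, I = 21723: Q = 253.407.
Holding P constant, ∂Q/∂I = 37/I = 0.00170326.
η_I = (∂Q/∂I)·(I/Q) = 0.00170326 × (21723/253.407) = 0.15.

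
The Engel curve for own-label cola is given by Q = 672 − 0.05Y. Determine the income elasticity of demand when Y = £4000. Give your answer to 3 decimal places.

At Y = 4000: Q = 472.000.
dQ/dY = −0.05.
η = (dQ/dY)·(Y/Q) = -0.05 × (4000/472.000) = -0.424.

-0.424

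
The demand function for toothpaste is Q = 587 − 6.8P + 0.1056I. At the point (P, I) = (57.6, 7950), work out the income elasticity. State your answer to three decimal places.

0.811

At P = 57.6, I = 7950: Q = 1034.840.
Holding P constant, ∂Q/∂I = 0.1056.
η_I = (∂Q/∂I)·(I/Q) = 0.1056 × (7950/1034.840) = 0.811.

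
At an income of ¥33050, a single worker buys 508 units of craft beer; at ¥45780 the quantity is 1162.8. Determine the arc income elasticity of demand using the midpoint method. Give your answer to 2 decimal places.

ΔQ = 1162.8 − 508 = 654.8; midpoint Q̄ = (508 + 1162.8)/2 = 835.4.
ΔI = 45780 − 33050 = 12730; midpoint Ī = (33050 + 45780)/2 = 39415.
η = (ΔQ/Q̄) ÷ (ΔI/Ī) = (654.8/835.4) ÷ (12730/39415) = 2.43.

2.43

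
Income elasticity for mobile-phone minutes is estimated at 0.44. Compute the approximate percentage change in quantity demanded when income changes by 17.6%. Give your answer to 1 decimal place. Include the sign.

7.7%

%ΔQ ≈ η × %ΔI = 0.44 × 17.6% = 7.7%.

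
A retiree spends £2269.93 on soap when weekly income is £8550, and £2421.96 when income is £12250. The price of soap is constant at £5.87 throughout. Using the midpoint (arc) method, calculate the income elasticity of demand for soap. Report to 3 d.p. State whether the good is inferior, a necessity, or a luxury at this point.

0.182 (necessity)

With a constant price, Q₁ = 2269.93/5.87 = 386.700 and Q₂ = 2421.96/5.87 = 412.600 (equivalently, work directly with expenditure since P cancels).
Midpoint %ΔQ = (2421.96 − 2269.93)/2345.94 = 0.06481; midpoint %ΔI = (12250 − 8550)/10400 = 0.35577.
η = 0.06481 / 0.35577 = 0.182.
0 < η < 1 ⇒ necessity.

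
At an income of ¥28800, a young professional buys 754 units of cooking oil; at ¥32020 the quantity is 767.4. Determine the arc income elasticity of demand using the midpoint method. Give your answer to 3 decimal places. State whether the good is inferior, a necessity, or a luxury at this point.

ΔQ = 767.4 − 754 = 13.4; midpoint Q̄ = (754 + 767.4)/2 = 760.7.
ΔI = 32020 − 28800 = 3220; midpoint Ī = (28800 + 32020)/2 = 30410.
η = (ΔQ/Q̄) ÷ (ΔI/Ī) = (13.4/760.7) ÷ (3220/30410) = 0.166.
0 < η < 1 ⇒ necessity.

0.166 (necessity)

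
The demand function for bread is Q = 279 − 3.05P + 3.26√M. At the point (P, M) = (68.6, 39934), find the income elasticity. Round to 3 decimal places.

0.452

At P = 68.6, M = 39934: Q = 721.232.
Holding P constant, ∂Q/∂M = 3.26/(2√M) = 0.00815673.
η_M = (∂Q/∂M)·(M/Q) = 0.00815673 × (39934/721.232) = 0.452.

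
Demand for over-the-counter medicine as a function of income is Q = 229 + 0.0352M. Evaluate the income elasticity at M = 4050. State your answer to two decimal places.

At M = 4050: Q = 371.560.
dQ/dM = 0.0352.
η = (dQ/dM)·(M/Q) = 0.0352 × (4050/371.560) = 0.38.

0.38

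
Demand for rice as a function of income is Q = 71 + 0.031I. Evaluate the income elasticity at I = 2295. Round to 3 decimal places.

0.501

At I = 2295: Q = 142.145.
dQ/dI = 0.031.
η = (dQ/dI)·(I/Q) = 0.031 × (2295/142.145) = 0.501.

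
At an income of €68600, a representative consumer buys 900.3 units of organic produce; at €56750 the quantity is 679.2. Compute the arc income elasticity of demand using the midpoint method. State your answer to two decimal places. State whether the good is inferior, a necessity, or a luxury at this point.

ΔQ = 679.2 − 900.3 = -221.1; midpoint Q̄ = (900.3 + 679.2)/2 = 789.75.
ΔI = 56750 − 68600 = -11850; midpoint Ī = (68600 + 56750)/2 = 62675.
η = (ΔQ/Q̄) ÷ (ΔI/Ī) = (-221.1/789.75) ÷ (-11850/62675) = 1.48.
η > 1 ⇒ luxury.

1.48 (luxury)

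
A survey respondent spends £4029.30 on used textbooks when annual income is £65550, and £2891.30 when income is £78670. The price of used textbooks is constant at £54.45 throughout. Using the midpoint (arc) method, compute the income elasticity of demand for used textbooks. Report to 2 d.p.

With a constant price, Q₁ = 4029.30/54.45 = 74.000 and Q₂ = 2891.30/54.45 = 53.100 (equivalently, work directly with expenditure since P cancels).
Midpoint %ΔQ = (2891.30 − 4029.30)/3460.30 = -0.32887; midpoint %ΔI = (78670 − 65550)/72110 = 0.18194.
η = -0.32887 / 0.18194 = -1.81.

-1.81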